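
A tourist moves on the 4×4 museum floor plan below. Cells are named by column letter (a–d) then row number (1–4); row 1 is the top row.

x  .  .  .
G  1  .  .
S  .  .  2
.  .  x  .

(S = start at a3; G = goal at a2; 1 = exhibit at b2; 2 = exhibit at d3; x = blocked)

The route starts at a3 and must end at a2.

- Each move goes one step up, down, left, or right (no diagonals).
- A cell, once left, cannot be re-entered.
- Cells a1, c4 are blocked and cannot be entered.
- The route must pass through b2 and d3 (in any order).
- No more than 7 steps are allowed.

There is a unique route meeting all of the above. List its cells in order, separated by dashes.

a3 - b3 - c3 - d3 - d2 - c2 - b2 - a2

The budget equals the shortest possible length, so every move has to be on a shortest route through the required cells.
Route from a3: right 3 to d3, up 1 to d2, left 3 to a2 — 7 moves in all.
Check: all required cells visited; 7 ≤ 7 moves.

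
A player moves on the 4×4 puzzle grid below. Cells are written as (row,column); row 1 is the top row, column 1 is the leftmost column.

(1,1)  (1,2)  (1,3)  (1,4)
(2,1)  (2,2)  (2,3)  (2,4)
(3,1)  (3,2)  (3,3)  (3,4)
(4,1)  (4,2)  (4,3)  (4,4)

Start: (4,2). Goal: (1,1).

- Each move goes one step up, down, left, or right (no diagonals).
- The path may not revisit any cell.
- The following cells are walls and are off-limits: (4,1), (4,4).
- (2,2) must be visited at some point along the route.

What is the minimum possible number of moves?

Any route passes through (2,2) somewhere between (4,2) and (1,1). Summing Manhattan distances along the two legs ((4,2) → (2,2) → (1,1)) gives a lower bound of 2 + 2 = 4 moves.
A route of 4 moves achieves this: (4,2) → (3,2) → (2,2) → (1,2) → (1,1).
Since 4 matches the lower bound, it is optimal.

4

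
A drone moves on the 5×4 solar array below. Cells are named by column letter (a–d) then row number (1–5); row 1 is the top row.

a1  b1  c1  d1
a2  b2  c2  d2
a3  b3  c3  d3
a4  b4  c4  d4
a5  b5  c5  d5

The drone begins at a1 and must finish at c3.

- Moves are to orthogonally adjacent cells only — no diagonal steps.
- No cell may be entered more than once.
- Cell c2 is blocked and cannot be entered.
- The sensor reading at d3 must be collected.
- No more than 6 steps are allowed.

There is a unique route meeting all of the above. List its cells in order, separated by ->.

The budget equals the shortest possible length, so every move has to be on a shortest route through the required cells.
Route from a1: 3× right (reaching d1), 2× down (reaching d3), left to c3 — 6 moves in all.
Check: all required cells visited; 6 ≤ 6 moves.

a1 -> b1 -> c1 -> d1 -> d2 -> d3 -> c3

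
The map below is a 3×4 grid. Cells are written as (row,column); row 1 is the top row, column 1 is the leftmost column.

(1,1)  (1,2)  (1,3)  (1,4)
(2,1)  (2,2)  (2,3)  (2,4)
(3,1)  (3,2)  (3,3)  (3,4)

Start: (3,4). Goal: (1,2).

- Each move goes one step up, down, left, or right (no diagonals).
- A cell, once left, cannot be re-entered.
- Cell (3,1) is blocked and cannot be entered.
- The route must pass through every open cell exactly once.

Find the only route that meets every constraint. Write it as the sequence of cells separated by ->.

Need to visit all 11 open cells exactly once, starting at (3,4) and ending at (1,2).
Cell (1,4) has only two open neighbours ((2,4) and (1,3)), so the path must pass straight through it: one of those is the cell it's entered from and the other is where it exits.
Route from (3,4): up 2 to (1,4), left 1 to (1,3), down 2 to (3,3), left 1 to (3,2), up 1 to (2,2), left 1 to (2,1), up 1 to (1,1), right 1 to (1,2) — 10 moves in all.
Check: all 11 open cells covered.

(3,4) -> (2,4) -> (1,4) -> (1,3) -> (2,3) -> (3,3) -> (3,2) -> (2,2) -> (2,1) -> (1,1) -> (1,2)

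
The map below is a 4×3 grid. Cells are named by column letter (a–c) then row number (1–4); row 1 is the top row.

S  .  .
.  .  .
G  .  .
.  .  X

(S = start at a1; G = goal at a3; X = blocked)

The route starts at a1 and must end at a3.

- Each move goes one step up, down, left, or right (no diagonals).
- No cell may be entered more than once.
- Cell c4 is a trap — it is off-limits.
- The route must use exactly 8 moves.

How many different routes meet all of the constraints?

6

Need simple routes of exactly 8 moves from a1 to a3 (Manhattan distance 2, so 3 moves are spent on a detour and 3 undoing it).
Enumerating: a1 a2 b2 b1 c1 c2 c3 b3 a3 | a1 a2 b2 c2 c3 b3 b4 a4 a3 | a1 b1 b2 c2 c3 b3 b4 a4 a3 | a1 b1 c1 c2 c3 b3 b2 a2 a3 | a1 b1 c1 c2 c3 b3 b4 a4 a3 | a1 b1 c1 c2 b2 b3 b4 a4 a3.
That gives 6 routes.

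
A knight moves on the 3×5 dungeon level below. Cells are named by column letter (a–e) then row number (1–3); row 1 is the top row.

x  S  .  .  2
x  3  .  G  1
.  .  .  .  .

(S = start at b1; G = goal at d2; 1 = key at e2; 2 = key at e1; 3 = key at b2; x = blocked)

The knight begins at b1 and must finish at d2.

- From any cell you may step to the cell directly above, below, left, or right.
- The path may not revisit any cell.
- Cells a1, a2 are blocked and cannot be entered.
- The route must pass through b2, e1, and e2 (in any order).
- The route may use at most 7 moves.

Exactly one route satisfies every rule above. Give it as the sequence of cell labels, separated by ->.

Any route must reach b2, e1, and e2 and still end at d2 within 7 moves, so the order of the required stops is forced.
Route from b1: down 1 to b2, right 1 to c2, up 1 to c1, right 2 to e1, down 1 to e2, left 1 to d2 — 7 moves in all.
Check: all required cells visited; 7 ≤ 7 moves.

b1 -> b2 -> c2 -> c1 -> d1 -> e1 -> e2 -> d2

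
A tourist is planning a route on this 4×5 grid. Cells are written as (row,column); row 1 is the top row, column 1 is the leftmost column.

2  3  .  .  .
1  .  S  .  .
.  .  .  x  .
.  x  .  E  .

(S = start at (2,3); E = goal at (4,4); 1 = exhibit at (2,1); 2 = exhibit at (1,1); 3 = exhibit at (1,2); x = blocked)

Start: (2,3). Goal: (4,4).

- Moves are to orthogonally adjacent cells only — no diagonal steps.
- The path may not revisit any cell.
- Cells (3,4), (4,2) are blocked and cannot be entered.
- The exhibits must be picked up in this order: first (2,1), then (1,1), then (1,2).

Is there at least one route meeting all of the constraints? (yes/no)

yes

One route that works: (2,3) → (2,2) → (2,1) → (1,1) → (1,2) → (1,3) → (1,4) → (2,4) → (2,5) → (3,5) → (4,5) → (4,4).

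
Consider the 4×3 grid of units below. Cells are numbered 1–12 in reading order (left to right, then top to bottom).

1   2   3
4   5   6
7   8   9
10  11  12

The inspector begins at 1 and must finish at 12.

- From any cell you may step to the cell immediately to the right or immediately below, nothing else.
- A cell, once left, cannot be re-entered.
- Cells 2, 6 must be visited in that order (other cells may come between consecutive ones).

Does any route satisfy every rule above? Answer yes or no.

yes

One route that works: 1 → 2 → 5 → 6 → 9 → 12.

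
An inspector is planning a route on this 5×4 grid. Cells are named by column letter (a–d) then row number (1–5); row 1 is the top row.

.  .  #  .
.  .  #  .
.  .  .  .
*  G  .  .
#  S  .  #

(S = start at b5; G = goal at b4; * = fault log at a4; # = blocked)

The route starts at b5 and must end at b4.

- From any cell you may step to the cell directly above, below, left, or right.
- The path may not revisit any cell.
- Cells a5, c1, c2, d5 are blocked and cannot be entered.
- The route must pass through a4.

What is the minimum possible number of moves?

Any route passes through a4 somewhere between b5 and b4. Summing Manhattan distances along the two legs (b5 → a4 → b4) gives a lower bound of 2 + 1 = 3 moves.
The shortest route satisfying every rule uses 7 moves: b5 → c5 → c4 → c3 → b3 → a3 → a4 → b4.
The no-revisit rule (legs can't share cells) pushes the minimum above the 3-move bound; an exhaustive check rules out every length from 3 to 6 (on a 4-connected grid the length of any start-to-goal walk has the same parity as the Manhattan bound, so only lengths 3, 5, 7, … need checking), leaving 7 as the minimum.

7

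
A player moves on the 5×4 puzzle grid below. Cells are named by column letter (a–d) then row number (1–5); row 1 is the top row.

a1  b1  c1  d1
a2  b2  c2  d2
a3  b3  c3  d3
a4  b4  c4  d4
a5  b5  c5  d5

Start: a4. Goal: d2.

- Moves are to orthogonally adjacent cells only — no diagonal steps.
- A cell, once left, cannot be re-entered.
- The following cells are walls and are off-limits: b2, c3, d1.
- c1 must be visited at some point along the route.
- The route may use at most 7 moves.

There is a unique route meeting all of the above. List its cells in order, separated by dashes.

The budget equals the shortest possible length, so every move has to be on a shortest route through the required cells.
Route from a4: 3× up (reaching a1), 2× right (reaching c1), down to c2, right to d2 — 7 moves in all.
Check: all required cells visited; 7 ≤ 7 moves.

a4 - a3 - a2 - a1 - b1 - c1 - c2 - d2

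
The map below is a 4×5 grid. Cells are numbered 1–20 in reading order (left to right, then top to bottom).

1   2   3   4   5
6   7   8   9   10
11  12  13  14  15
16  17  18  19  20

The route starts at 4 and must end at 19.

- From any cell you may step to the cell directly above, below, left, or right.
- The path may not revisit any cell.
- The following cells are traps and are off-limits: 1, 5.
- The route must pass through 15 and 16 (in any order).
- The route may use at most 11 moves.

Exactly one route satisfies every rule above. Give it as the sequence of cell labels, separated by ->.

4 -> 9 -> 10 -> 15 -> 14 -> 13 -> 12 -> 11 -> 16 -> 17 -> 18 -> 19

The budget equals the shortest possible length, so every move has to be on a shortest route through the required cells.
Route from 4: down 1 to 9, right 1 to 10, down 1 to 15, left 4 to 11, down 1 to 16, right 3 to 19 — 11 moves in all.
Check: all required cells visited; 11 ≤ 11 moves.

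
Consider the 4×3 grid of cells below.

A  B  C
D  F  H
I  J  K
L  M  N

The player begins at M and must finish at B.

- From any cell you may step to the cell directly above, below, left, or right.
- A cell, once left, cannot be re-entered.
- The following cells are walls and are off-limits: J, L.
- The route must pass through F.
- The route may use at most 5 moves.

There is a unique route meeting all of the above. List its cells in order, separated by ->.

The budget equals the shortest possible length, so every move has to be on a shortest route through the required cells.
Route from M: right to N, 2× up (reaching H), left to F, up to B — 5 moves in all.
Check: all required cells visited; 5 ≤ 5 moves.

M -> N -> K -> H -> F -> B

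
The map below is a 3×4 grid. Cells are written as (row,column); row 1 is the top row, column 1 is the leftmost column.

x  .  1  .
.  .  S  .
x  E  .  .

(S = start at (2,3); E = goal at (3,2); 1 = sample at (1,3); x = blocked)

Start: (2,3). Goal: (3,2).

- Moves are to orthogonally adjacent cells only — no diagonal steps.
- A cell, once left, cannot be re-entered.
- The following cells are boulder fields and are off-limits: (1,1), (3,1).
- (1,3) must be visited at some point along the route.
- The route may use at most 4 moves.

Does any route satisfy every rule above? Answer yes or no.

yes

One route that works: (2,3) → (1,3) → (1,2) → (2,2) → (3,2).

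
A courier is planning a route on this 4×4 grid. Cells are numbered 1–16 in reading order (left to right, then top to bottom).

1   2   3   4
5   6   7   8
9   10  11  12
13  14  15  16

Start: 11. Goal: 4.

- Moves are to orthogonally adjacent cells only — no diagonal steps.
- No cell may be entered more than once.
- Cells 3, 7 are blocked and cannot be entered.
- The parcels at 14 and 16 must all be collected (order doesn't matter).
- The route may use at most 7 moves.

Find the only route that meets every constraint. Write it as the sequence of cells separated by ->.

The budget equals the shortest possible length, so every move has to be on a shortest route through the required cells.
Route from 11: left to 10, down to 14, 2× right (reaching 16), 3× up (reaching 4) — 7 moves in all.
Check: all required cells visited; 7 ≤ 7 moves.

11 -> 10 -> 14 -> 15 -> 16 -> 12 -> 8 -> 4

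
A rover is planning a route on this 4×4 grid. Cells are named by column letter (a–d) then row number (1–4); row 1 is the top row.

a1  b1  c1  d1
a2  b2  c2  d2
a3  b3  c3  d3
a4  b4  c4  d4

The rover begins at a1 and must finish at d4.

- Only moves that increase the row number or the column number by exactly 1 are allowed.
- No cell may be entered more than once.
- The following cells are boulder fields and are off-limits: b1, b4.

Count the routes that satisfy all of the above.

A right/down-only route from a1 to d4 makes exactly 3 down-moves and 3 right-moves in some order.
With no other constraints that would be C(6,3) = 20 routes.
Subtract routes through each blocked cell (inclusion–exclusion for overlaps): − through b1: 10 − through b4: 4 + through b1&b4: 1 → 7.
That gives 7 routes.

7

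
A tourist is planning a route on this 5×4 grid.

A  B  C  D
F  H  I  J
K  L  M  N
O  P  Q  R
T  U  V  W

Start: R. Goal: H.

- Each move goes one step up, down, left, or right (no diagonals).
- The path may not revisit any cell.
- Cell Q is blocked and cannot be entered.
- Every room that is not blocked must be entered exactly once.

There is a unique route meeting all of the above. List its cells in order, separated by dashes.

R - W - V - U - T - O - P - L - K - F - A - B - C - D - J - N - M - I - H

Need to visit all 19 open cells exactly once, starting at R and ending at H.
Cell D has only two open neighbours (J and C), so the path must pass straight through it: one of those is the cell it's entered from and the other is where it exits.
Route from R: down to W, 3× left (reaching T), up to O, right to P, up to L, left to K, 2× up (reaching A), 3× right (reaching D), 2× down (reaching N), left to M, up to I, left to H — 18 moves in all.
Check: all 19 open cells covered.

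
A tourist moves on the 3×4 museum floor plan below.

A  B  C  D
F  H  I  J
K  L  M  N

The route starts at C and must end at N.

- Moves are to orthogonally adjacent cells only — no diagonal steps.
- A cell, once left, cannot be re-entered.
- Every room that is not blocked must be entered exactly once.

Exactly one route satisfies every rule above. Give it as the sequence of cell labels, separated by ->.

C -> D -> J -> I -> H -> B -> A -> F -> K -> L -> M -> N

Need to visit all 12 open cells exactly once, starting at C and ending at N.
Cell D has only two open neighbours (J and C), so the path must pass straight through it: one of those is the cell it's entered from and the other is where it exits.
Route from C: right 1 to D, down 1 to J, left 2 to H, up 1 to B, left 1 to A, down 2 to K, right 3 to N — 11 moves in all.
Check: all 12 open cells covered.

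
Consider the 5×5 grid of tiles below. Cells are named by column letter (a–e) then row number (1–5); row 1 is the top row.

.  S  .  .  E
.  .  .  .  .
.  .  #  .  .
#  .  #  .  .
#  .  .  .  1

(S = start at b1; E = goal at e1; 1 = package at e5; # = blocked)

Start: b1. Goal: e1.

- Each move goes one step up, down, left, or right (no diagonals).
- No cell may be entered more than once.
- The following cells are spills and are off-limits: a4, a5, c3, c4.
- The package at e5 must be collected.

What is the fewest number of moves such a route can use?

11

Any route passes through e5 somewhere between b1 and e1. Summing Manhattan distances along the two legs (b1 → e5 → e1) gives a lower bound of 7 + 4 = 11 moves.
A route of 11 moves achieves this: b1 → b2 → b3 → b4 → b5 → c5 → d5 → e5 → e4 → e3 → e2 → e1.
Since 11 matches the lower bound, it is optimal.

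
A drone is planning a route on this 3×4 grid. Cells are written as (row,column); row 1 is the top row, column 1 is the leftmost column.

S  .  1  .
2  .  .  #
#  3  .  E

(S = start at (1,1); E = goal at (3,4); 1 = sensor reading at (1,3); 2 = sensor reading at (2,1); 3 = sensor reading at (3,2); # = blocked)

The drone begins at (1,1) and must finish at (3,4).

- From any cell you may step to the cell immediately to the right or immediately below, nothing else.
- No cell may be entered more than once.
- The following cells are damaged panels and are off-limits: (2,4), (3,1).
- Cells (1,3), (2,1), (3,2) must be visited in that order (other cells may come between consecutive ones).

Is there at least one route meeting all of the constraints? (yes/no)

(2,1) lies to the left of (1,3), so going from (1,3) to (2,1) would need a leftward move — but moves only go right/down, so (1,3) cannot be visited before (2,1).

no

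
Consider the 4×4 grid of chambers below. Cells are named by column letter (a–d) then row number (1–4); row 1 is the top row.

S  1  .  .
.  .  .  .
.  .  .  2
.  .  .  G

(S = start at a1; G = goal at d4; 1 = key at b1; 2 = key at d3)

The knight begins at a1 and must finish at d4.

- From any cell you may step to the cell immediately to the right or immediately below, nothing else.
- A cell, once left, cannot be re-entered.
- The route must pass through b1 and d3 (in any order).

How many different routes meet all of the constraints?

6

A right/down-only route from a1 to d4 makes exactly 3 down-moves and 3 right-moves in some order.
With no other constraints that would be C(6,3) = 20 routes.
A monotone route can only reach the required cells in the order b1, d3, so split there and multiply the segment counts: a1→b1: 1; b1→d3: 6; d3→d4: 1; product = 6.
That gives 6 routes.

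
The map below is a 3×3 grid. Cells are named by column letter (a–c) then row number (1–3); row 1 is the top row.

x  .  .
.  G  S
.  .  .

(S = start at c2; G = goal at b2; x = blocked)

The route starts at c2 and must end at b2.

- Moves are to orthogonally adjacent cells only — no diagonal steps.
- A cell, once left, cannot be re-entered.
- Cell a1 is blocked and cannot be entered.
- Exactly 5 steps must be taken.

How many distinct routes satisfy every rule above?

Need simple routes of exactly 5 moves from c2 to b2 (Manhattan distance 1, so 2 moves are spent on a detour and 2 undoing it).
Enumerating: c2 c3 b3 a3 a2 b2.
That gives 1 route.

1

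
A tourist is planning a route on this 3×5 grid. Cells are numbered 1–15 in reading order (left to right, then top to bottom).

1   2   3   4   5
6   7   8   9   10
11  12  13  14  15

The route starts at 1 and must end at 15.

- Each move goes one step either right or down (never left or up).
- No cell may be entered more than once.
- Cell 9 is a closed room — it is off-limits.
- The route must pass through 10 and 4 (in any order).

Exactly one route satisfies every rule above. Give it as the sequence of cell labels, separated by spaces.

Moves only go right or down, so the column and row indices never decrease.
Route from 1: 4× right (reaching 5), 2× down (reaching 15) — 6 moves in all.
Check: all required cells visited.

1 2 3 4 5 10 15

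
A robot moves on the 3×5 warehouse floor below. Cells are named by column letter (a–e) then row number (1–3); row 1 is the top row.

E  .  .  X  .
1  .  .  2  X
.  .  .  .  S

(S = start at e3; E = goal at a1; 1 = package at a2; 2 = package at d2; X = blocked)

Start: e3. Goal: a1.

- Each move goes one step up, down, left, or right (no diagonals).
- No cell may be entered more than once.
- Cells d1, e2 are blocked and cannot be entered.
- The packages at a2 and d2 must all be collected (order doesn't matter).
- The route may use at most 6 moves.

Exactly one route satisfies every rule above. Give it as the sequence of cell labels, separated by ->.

The 6-move cap with required stops at a2, d2 leaves no slack for detours.
Route from e3: left to d3, up to d2, 3× left (reaching a2), up to a1 — 6 moves in all.
Check: all required cells visited; 6 ≤ 6 moves.

e3 -> d3 -> d2 -> c2 -> b2 -> a2 -> a1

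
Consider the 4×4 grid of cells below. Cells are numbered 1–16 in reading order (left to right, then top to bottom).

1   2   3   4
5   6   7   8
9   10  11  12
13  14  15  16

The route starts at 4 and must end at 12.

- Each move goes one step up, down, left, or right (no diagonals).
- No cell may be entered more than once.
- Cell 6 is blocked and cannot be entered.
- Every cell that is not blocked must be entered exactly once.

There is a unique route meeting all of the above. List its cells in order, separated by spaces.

4 8 7 3 2 1 5 9 13 14 10 11 15 16 12

Need to visit all 15 open cells exactly once, starting at 4 and ending at 12.
Cell 1 has only two open neighbours (5 and 2), so the path must pass straight through it: one of those is the cell it's entered from and the other is where it exits.
Route from 4: down to 8, left to 7, up to 3, 2× left (reaching 1), 3× down (reaching 13), right to 14, up to 10, right to 11, down to 15, right to 16, up to 12 — 14 moves in all.
Check: all 15 open cells covered.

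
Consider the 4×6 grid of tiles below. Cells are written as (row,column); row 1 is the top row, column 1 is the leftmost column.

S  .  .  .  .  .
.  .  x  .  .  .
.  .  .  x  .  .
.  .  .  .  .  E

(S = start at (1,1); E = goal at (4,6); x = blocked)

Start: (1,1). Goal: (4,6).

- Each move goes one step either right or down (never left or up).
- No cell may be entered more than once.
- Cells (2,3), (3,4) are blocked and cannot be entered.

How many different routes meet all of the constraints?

A right/down-only route from (1,1) to (4,6) makes exactly 3 down-moves and 5 right-moves in some order.
With no other constraints that would be C(8,3) = 56 routes.
Subtract routes through each blocked cell (inclusion–exclusion for overlaps): − through (2,3): 30 − through (3,4): 30 + through (2,3)&(3,4): 18 → 14.
That gives 14 routes.

14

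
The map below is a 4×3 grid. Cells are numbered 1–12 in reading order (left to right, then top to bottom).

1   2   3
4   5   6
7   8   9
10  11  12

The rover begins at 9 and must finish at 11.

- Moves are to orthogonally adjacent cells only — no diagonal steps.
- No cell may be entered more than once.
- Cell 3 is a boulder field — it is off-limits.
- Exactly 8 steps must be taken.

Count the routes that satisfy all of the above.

3

Need simple routes of exactly 8 moves from 9 to 11 (Manhattan distance 2, so 3 moves are spent on a detour and 3 undoing it).
Enumerating: 9 6 5 2 1 4 7 10 11 | 9 6 5 2 1 4 7 8 11 | 9 8 5 2 1 4 7 10 11.
That gives 3 routes.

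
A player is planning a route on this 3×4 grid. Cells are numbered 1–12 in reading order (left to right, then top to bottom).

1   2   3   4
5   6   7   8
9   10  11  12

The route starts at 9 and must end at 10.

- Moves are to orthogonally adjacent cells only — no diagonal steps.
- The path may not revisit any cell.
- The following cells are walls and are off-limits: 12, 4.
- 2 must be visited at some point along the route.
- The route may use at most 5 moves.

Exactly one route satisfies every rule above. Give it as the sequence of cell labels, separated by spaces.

Any route must reach 2 and still end at 10 within 5 moves, so the order of the required stops is forced.
Route from 9: up 2 to 1, right 1 to 2, down 2 to 10 — 5 moves in all.
Check: all required cells visited; 5 ≤ 5 moves.

9 5 1 2 6 10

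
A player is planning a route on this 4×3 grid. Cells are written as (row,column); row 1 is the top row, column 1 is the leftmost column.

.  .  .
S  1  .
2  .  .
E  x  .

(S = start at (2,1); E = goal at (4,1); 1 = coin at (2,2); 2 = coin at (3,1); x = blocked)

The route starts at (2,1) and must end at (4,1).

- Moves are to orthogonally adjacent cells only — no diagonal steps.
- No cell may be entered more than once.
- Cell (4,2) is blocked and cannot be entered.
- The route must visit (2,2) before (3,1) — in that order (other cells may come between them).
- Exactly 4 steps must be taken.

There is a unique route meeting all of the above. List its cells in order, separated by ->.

(2,1) -> (2,2) -> (3,2) -> (3,1) -> (4,1)

The waypoints must appear in the order (2,2), (3,1), with no cell reused.
Route from (2,1): right 1 to (2,2), down 1 to (3,2), left 1 to (3,1), down 1 to (4,1) — 4 moves in all.
Check: order respected (1 at step 1, 2 at step 3); 4 moves as required.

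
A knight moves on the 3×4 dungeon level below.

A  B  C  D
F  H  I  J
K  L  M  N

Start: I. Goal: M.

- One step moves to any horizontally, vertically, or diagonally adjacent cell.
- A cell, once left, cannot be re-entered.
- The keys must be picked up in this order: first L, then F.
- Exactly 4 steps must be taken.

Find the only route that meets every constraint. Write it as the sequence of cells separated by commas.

I, L, F, H, M

The waypoints must appear in the order L, F, with no cell reused.
Route from I: down-left to L, up-left to F, right to H, down-right to M — 4 moves in all.
Check: order respected (L at step 1, F at step 2); 4 moves as required.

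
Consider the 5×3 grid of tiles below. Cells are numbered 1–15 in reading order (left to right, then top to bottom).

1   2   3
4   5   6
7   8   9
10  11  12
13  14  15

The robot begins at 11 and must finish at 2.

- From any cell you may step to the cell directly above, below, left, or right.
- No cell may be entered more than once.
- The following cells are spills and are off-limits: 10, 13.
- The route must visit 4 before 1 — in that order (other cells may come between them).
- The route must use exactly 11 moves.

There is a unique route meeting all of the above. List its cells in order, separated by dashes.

11 - 14 - 15 - 12 - 9 - 6 - 5 - 8 - 7 - 4 - 1 - 2

The waypoints must appear in the order 4, 1, with no cell reused.
Route from 11: down to 14, right to 15, 3× up (reaching 6), left to 5, down to 8, left to 7, 2× up (reaching 1), right to 2 — 11 moves in all.
Check: order respected (4 at step 9, 1 at step 10); 11 moves as required.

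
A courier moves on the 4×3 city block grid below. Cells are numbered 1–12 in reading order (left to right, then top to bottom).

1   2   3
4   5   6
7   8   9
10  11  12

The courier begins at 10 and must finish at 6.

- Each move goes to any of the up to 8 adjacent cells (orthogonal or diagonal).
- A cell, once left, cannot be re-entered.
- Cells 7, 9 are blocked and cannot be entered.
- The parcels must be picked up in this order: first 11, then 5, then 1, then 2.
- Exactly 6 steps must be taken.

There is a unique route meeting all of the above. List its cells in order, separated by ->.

10 -> 11 -> 8 -> 5 -> 1 -> 2 -> 6

The waypoints must appear in the order 11, 5, 1, 2, with no cell reused.
Route from 10: right 1 to 11, up 2 to 5, up-left 1 to 1, right 1 to 2, down-right 1 to 6 — 6 moves in all.
Check: order respected (11 at step 1, 5 at step 3, 1 at step 4, 2 at step 5); 6 moves as required.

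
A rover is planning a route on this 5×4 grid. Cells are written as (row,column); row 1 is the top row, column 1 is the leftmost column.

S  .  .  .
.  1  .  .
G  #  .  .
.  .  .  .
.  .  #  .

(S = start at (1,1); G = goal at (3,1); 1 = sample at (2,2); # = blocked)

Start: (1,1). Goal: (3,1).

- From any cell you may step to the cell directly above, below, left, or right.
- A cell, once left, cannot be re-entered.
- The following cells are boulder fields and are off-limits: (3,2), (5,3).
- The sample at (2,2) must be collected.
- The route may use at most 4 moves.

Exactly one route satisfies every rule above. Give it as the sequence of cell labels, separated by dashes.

(1,1) - (1,2) - (2,2) - (2,1) - (3,1)

The budget equals the shortest possible length, so every move has to be on a shortest route through the required cells.
Route from (1,1): right to (1,2), down to (2,2), left to (2,1), down to (3,1) — 4 moves in all.
Check: all required cells visited; 4 ≤ 4 moves.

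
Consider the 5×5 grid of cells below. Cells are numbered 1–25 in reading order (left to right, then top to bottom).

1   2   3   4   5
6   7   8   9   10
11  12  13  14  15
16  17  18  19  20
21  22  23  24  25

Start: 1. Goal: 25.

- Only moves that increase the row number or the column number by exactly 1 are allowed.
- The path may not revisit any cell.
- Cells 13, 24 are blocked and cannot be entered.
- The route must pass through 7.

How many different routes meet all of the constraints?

A right/down-only route from 1 to 25 makes exactly 4 down-moves and 4 right-moves in some order.
With no other constraints that would be C(8,4) = 70 routes.
Split at 7 and multiply the segment counts (each segment already excludes blocked cells): 1→7: 2; 7→25: 4; product = 8.
That gives 8 routes.

8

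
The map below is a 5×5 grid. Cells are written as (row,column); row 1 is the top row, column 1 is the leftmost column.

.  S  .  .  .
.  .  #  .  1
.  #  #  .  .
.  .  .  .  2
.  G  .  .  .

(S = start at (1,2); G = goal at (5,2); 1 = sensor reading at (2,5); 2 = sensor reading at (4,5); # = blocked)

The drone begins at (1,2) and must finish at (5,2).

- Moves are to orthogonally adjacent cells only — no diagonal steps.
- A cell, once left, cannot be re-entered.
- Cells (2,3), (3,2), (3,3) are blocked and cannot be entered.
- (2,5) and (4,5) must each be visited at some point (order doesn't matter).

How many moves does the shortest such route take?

Any route passes through (2,5) and (4,5) in some order between (1,2) and (5,2). Summing Manhattan distances along each leg and taking the cheapest ordering ((1,2) → (2,5) → (4,5) → (5,2)) gives a lower bound of 4 + 2 + 4 = 10 moves.
A route of 10 moves achieves this: (1,2) → (1,3) → (1,4) → (2,4) → (2,5) → (3,5) → (4,5) → (5,5) → (5,4) → (5,3) → (5,2).
Since 10 matches the lower bound, it is optimal.

10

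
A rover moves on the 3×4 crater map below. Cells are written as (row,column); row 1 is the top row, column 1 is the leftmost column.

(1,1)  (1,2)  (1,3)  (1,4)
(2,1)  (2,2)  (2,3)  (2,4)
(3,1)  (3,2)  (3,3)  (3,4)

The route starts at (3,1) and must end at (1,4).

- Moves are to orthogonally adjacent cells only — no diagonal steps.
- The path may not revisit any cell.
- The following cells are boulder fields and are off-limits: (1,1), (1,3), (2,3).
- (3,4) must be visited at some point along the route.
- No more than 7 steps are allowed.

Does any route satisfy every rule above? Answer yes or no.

yes

One route that works: (3,1) → (3,2) → (3,3) → (3,4) → (2,4) → (1,4).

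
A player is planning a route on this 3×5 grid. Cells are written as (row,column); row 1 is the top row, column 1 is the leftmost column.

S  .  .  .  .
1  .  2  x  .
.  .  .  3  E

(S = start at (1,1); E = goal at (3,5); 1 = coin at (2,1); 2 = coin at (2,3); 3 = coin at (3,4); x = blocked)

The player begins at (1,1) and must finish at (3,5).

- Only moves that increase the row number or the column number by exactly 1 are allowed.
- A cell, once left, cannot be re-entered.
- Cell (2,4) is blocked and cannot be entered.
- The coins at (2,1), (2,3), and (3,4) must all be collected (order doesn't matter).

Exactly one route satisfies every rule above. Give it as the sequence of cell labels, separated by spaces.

Moves only go right or down, so the column and row indices never decrease.
Route from (1,1): down to (2,1), 2× right (reaching (2,3)), down to (3,3), 2× right (reaching (3,5)) — 6 moves in all.
Check: all required cells visited.

(1,1) (2,1) (2,2) (2,3) (3,3) (3,4) (3,5)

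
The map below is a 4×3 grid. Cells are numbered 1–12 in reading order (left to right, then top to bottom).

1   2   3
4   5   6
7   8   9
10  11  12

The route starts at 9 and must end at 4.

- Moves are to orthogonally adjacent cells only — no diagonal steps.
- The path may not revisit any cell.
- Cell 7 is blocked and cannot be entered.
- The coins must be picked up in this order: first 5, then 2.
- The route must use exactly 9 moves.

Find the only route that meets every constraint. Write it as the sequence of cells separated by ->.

9 -> 12 -> 11 -> 8 -> 5 -> 6 -> 3 -> 2 -> 1 -> 4

The waypoints must appear in the order 5, 2, with no cell reused.
Route from 9: down to 12, left to 11, 2× up (reaching 5), right to 6, up to 3, 2× left (reaching 1), down to 4 — 9 moves in all.
Check: order respected (5 at step 4, 2 at step 7); 9 moves as required.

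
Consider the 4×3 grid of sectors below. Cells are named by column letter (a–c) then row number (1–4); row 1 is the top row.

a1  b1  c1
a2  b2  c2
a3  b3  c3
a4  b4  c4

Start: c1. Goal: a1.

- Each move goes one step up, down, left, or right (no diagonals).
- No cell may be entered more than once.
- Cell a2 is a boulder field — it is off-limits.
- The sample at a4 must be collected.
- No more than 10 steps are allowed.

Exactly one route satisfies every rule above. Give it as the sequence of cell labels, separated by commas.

Any route must reach a4 and still end at a1 within 10 moves, so the order of the required stops is forced.
Route from c1: down 3 to c4, left 2 to a4, up 1 to a3, right 1 to b3, up 2 to b1, left 1 to a1 — 10 moves in all.
Check: all required cells visited; 10 ≤ 10 moves.

c1, c2, c3, c4, b4, a4, a3, b3, b2, b1, a1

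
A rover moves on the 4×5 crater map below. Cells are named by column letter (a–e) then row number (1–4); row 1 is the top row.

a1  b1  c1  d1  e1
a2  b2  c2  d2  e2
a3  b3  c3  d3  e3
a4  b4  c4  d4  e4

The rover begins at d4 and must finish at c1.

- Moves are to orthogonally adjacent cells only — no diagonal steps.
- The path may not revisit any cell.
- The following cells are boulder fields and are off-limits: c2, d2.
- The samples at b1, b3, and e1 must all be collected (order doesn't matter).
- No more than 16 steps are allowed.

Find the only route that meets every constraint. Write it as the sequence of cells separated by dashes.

The budget equals the shortest possible length, so every move has to be on a shortest route through the required cells.
Route from d4: left 3 to a4, up 3 to a1, right 1 to b1, down 2 to b3, right 3 to e3, up 2 to e1, left 2 to c1 — 16 moves in all.
Check: all required cells visited; 16 ≤ 16 moves.

d4 - c4 - b4 - a4 - a3 - a2 - a1 - b1 - b2 - b3 - c3 - d3 - e3 - e2 - e1 - d1 - c1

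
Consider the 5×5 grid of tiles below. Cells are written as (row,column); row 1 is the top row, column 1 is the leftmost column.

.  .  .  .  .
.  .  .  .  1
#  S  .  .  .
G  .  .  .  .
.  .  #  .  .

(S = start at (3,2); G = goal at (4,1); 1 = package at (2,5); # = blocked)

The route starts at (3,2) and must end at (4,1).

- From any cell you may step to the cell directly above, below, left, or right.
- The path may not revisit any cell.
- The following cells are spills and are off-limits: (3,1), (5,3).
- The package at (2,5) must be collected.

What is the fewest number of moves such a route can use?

Any route passes through (2,5) somewhere between (3,2) and (4,1). Summing Manhattan distances along the two legs ((3,2) → (2,5) → (4,1)) gives a lower bound of 4 + 6 = 10 moves.
A route of 10 moves achieves this: (3,2) → (2,2) → (2,3) → (2,4) → (2,5) → (3,5) → (4,5) → (4,4) → (4,3) → (4,2) → (4,1).
Since 10 matches the lower bound, it is optimal.

10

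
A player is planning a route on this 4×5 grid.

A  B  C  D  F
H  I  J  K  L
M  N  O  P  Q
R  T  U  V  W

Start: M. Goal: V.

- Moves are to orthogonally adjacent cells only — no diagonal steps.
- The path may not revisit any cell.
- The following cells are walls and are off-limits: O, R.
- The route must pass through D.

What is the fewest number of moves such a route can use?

Any route passes through D somewhere between M and V. Summing Manhattan distances along the two legs (M → D → V) gives a lower bound of 5 + 3 = 8 moves.
A route of 8 moves achieves this: M → H → A → B → C → D → K → P → V.
Since 8 matches the lower bound, it is optimal.

8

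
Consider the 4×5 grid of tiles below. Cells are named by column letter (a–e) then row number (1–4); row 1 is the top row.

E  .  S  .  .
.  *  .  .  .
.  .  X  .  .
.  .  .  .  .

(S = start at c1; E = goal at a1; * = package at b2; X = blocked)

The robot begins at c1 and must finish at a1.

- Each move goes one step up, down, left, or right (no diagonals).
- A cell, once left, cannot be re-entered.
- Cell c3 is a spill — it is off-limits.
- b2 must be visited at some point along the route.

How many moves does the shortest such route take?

Any route passes through b2 somewhere between c1 and a1. Summing Manhattan distances along the two legs (c1 → b2 → a1) gives a lower bound of 2 + 2 = 4 moves.
A route of 4 moves achieves this: c1 → c2 → b2 → b1 → a1.
Since 4 matches the lower bound, it is optimal.

4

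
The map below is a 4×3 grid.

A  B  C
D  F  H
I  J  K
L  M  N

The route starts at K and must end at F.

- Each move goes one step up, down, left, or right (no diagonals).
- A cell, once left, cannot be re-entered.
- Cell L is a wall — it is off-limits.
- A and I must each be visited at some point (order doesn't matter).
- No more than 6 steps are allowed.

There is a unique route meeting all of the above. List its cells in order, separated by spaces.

The budget equals the shortest possible length, so every move has to be on a shortest route through the required cells.
Route from K: 2× left (reaching I), 2× up (reaching A), right to B, down to F — 6 moves in all.
Check: all required cells visited; 6 ≤ 6 moves.

K J I D A B F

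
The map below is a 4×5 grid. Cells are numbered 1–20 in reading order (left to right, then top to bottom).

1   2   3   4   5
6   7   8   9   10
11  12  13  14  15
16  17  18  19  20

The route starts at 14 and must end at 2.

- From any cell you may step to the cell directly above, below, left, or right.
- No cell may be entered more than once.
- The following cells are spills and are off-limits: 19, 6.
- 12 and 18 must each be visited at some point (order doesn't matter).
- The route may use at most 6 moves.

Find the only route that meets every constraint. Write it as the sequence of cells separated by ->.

14 -> 13 -> 18 -> 17 -> 12 -> 7 -> 2

The budget equals the shortest possible length, so every move has to be on a shortest route through the required cells.
Route from 14: left to 13, down to 18, left to 17, 3× up (reaching 2) — 6 moves in all.
Check: all required cells visited; 6 ≤ 6 moves.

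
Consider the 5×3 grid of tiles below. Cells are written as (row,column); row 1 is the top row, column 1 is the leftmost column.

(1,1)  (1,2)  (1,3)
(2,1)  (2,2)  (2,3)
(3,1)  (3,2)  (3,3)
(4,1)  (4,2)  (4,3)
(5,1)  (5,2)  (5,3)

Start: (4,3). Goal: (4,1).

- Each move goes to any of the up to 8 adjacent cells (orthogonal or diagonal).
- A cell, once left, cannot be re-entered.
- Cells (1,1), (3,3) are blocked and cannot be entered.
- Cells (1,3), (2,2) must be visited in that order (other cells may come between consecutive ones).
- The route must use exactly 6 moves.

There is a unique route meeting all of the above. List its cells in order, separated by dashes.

The waypoints must appear in the order (1,3), (2,2), with no cell reused.
Route from (4,3): up-left 1 to (3,2), up-right 1 to (2,3), up 1 to (1,3), down-left 2 to (3,1), down 1 to (4,1) — 6 moves in all.
Check: order respected ((1,3) at step 3, (2,2) at step 4); 6 moves as required.

(4,3) - (3,2) - (2,3) - (1,3) - (2,2) - (3,1) - (4,1)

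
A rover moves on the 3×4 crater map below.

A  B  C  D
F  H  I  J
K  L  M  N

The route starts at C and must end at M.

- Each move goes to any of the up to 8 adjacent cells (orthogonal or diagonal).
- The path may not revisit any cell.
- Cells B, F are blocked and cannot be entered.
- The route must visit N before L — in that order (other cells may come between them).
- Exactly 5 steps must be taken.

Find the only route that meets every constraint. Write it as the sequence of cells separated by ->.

The waypoints must appear in the order N, L, with no cell reused.
Route from C: down-right to J, down to N, up-left to I, down-left to L, right to M — 5 moves in all.
Check: order respected (N at step 2, L at step 4); 5 moves as required.

C -> J -> N -> I -> L -> M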